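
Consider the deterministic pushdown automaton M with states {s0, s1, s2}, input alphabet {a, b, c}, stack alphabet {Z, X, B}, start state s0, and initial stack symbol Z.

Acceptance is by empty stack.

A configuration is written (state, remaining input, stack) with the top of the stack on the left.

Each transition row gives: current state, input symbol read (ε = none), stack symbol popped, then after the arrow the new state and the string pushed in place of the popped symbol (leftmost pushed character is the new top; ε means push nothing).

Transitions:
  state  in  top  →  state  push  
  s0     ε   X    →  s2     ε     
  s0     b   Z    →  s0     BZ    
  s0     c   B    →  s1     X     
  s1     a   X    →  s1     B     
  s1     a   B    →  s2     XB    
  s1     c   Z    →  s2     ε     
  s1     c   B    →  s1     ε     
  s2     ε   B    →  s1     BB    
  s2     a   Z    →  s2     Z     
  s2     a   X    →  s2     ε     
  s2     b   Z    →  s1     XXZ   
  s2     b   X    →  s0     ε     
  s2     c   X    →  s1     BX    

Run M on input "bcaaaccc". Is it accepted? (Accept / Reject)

Accept

(s0, bcaaaccc, Z)
  read b, top Z: go to s0, push BZ → (s0, caaaccc, BZ)
  read c, top B: go to s1, push X → (s1, aaaccc, XZ)
  read a, top X: go to s1, push B → (s1, aaccc, BZ)
  read a, top B: go to s2, push XB → (s2, accc, XBZ)
  read a, top X: go to s2, push ε → (s2, ccc, BZ)
  ε-move, top B: go to s1, push BB → (s1, ccc, BBZ)
  read c, top B: go to s1, push ε → (s1, cc, BZ)
  read c, top B: go to s1, push ε → (s1, c, Z)
  read c, top Z: go to s2, push ε → (s2, ε, ε)
All input consumed and the stack is empty.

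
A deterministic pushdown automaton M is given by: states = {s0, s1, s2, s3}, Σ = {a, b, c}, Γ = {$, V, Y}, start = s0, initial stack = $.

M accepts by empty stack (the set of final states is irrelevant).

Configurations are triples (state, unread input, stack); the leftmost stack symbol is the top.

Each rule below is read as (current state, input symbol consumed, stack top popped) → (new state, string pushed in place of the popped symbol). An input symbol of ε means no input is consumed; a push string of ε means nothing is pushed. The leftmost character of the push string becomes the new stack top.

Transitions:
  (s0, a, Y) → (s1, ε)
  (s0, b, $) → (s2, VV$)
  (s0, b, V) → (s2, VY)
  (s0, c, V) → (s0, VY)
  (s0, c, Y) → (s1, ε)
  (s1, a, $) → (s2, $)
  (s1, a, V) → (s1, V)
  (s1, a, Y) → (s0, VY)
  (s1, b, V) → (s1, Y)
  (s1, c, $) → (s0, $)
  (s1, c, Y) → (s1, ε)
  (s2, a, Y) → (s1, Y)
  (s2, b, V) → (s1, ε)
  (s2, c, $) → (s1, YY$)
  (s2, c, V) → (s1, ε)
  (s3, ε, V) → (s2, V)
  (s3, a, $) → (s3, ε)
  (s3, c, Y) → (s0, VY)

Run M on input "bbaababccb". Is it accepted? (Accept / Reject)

(s0, bbaababccb, $)
  read b, top $: go to s2, push VV$ → (s2, baababccb, VV$)
  read b, top V: go to s1, push ε → (s1, aababccb, V$)
  read a, top V: go to s1, push V → (s1, ababccb, V$)
  read a, top V: go to s1, push V → (s1, babccb, V$)
  read b, top V: go to s1, push Y → (s1, abccb, Y$)
  read a, top Y: go to s0, push VY → (s0, bccb, VY$)
  read b, top V: go to s2, push VY → (s2, ccb, VYY$)
  read c, top V: go to s1, push ε → (s1, cb, YY$)
  read c, top Y: go to s1, push ε → (s1, b, Y$)
No transition applies at (s1, b, Y$); input not fully consumed.

Reject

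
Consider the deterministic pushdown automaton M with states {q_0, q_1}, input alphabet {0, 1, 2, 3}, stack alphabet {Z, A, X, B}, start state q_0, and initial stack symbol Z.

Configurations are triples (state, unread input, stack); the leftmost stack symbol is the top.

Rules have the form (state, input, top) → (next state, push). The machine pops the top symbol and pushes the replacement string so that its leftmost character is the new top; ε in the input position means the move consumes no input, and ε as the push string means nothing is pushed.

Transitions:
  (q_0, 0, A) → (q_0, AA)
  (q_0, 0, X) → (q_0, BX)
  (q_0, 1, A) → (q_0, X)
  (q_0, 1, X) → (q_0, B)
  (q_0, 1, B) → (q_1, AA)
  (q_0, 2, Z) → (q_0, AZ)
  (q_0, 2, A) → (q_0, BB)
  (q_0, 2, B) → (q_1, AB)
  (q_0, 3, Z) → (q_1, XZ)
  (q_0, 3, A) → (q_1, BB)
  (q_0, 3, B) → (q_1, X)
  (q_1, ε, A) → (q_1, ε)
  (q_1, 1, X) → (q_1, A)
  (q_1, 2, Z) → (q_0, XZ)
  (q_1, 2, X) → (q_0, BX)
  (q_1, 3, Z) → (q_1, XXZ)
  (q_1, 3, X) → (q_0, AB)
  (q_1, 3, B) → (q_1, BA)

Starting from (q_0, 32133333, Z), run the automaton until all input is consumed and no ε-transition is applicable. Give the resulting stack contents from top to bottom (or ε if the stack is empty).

(q_0, 32133333, Z) ⊢ (q_1, 2133333, XZ) ⊢ (q_0, 133333, BXZ) ⊢ (q_1, 33333, AAXZ) ⊢ (q_1, 33333, AXZ) ⊢ (q_1, 33333, XZ) ⊢ (q_0, 3333, ABZ) ⊢ (q_1, 333, BBBZ) ⊢ (q_1, 33, BABBZ) ⊢ (q_1, 3, BAABBZ) ⊢ (q_1, ε, BAAABBZ)
All input consumed in state q_1 with stack BAAABBZ.

BAAABBZ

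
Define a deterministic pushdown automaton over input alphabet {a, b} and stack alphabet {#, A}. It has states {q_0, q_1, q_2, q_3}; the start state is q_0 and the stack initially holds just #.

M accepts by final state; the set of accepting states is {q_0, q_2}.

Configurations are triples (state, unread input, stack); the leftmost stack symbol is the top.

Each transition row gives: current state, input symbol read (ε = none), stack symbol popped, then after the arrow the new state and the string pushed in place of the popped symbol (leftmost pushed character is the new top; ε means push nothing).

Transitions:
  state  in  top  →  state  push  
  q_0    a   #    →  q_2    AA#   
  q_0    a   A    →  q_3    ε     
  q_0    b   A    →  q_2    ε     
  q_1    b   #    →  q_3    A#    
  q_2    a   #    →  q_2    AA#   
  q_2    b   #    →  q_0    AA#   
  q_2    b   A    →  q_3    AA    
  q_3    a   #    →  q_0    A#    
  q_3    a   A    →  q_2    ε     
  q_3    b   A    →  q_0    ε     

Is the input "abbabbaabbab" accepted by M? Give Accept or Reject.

Reject

(q_0, abbabbaabbab, #)
  read a, top #: go to q_2, push AA# → (q_2, bbabbaabbab, AA#)
  read b, top A: go to q_3, push AA → (q_3, babbaabbab, AAA#)
  read b, top A: go to q_0, push ε → (q_0, abbaabbab, AA#)
  read a, top A: go to q_3, push ε → (q_3, bbaabbab, A#)
  read b, top A: go to q_0, push ε → (q_0, baabbab, #)
No transition applies at (q_0, baabbab, #); input not fully consumed.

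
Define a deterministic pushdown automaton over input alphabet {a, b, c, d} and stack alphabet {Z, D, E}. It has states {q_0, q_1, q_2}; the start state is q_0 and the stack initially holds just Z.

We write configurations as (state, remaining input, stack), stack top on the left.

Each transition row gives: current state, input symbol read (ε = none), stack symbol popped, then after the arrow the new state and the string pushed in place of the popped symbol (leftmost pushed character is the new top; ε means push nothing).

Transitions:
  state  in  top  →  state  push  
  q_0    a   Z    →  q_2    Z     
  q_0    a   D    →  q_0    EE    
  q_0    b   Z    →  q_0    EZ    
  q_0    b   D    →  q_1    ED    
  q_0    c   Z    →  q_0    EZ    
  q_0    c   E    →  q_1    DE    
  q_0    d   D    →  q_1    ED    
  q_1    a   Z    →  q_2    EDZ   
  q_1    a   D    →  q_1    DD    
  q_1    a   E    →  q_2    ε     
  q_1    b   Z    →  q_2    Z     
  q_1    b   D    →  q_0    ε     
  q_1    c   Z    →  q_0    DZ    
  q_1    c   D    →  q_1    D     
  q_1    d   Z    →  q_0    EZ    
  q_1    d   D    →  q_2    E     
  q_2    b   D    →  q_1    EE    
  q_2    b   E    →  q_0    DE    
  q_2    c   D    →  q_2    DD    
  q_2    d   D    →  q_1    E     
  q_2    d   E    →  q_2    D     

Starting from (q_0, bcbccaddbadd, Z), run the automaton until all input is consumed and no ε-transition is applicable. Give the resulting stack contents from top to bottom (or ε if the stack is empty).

EDEZ

(q_0, bcbccaddbadd, Z)
  read b, top Z: go to q_0, push EZ → (q_0, cbccaddbadd, EZ)
  read c, top E: go to q_1, push DE → (q_1, bccaddbadd, DEZ)
  read b, top D: go to q_0, push ε → (q_0, ccaddbadd, EZ)
  read c, top E: go to q_1, push DE → (q_1, caddbadd, DEZ)
  read c, top D: go to q_1, push D → (q_1, addbadd, DEZ)
  read a, top D: go to q_1, push DD → (q_1, ddbadd, DDEZ)
  read d, top D: go to q_2, push E → (q_2, dbadd, EDEZ)
  read d, top E: go to q_2, push D → (q_2, badd, DDEZ)
  read b, top D: go to q_1, push EE → (q_1, add, EEDEZ)
  read a, top E: go to q_2, push ε → (q_2, dd, EDEZ)
  read d, top E: go to q_2, push D → (q_2, d, DDEZ)
  read d, top D: go to q_1, push E → (q_1, ε, EDEZ)
All input consumed in state q_1 with stack EDEZ.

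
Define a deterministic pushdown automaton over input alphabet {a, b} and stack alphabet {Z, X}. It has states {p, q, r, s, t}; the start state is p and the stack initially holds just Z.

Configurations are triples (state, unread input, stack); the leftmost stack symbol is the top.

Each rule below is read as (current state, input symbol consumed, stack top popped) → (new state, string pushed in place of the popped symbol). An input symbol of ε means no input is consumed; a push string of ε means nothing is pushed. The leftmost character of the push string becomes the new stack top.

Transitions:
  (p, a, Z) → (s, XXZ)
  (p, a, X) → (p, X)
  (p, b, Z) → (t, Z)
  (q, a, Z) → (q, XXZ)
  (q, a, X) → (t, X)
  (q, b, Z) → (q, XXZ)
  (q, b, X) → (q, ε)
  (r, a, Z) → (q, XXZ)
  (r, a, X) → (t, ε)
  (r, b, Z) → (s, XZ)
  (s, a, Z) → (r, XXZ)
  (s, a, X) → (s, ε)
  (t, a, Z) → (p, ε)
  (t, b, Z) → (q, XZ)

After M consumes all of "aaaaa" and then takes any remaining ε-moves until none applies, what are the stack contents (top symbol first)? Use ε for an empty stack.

XZ

(p, aaaaa, Z)
  read a, top Z: go to s, push XXZ → (s, aaaa, XXZ)
  read a, top X: go to s, push ε → (s, aaa, XZ)
  read a, top X: go to s, push ε → (s, aa, Z)
  read a, top Z: go to r, push XXZ → (r, a, XXZ)
  read a, top X: go to t, push ε → (t, ε, XZ)
All input consumed in state t with stack XZ.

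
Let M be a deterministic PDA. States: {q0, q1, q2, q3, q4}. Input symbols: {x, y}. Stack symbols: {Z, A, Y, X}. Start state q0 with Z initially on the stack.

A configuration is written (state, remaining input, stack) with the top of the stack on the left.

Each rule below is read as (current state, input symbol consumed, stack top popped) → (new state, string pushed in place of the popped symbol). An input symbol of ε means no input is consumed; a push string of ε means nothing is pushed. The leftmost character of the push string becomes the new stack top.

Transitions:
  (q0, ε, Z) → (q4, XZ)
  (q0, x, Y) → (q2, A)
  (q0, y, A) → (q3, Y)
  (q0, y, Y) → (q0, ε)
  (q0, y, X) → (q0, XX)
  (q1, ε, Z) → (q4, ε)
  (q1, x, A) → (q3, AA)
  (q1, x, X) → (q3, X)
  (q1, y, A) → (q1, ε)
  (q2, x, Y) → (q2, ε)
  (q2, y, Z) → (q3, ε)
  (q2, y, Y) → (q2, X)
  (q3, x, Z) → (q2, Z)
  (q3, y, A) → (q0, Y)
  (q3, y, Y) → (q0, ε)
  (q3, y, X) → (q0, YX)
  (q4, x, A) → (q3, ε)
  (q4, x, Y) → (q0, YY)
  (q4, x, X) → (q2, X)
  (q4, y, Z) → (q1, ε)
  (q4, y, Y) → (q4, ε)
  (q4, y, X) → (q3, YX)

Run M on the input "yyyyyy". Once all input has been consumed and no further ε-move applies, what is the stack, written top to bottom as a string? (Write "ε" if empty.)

XXXXXZ

(q0, yyyyyy, Z)
  ε-move, top Z: go to q4, push XZ → (q4, yyyyyy, XZ)
  read y, top X: go to q3, push YX → (q3, yyyyy, YXZ)
  read y, top Y: go to q0, push ε → (q0, yyyy, XZ)
  read y, top X: go to q0, push XX → (q0, yyy, XXZ)
  read y, top X: go to q0, push XX → (q0, yy, XXXZ)
  read y, top X: go to q0, push XX → (q0, y, XXXXZ)
  read y, top X: go to q0, push XX → (q0, ε, XXXXXZ)
All input consumed in state q0 with stack XXXXXZ.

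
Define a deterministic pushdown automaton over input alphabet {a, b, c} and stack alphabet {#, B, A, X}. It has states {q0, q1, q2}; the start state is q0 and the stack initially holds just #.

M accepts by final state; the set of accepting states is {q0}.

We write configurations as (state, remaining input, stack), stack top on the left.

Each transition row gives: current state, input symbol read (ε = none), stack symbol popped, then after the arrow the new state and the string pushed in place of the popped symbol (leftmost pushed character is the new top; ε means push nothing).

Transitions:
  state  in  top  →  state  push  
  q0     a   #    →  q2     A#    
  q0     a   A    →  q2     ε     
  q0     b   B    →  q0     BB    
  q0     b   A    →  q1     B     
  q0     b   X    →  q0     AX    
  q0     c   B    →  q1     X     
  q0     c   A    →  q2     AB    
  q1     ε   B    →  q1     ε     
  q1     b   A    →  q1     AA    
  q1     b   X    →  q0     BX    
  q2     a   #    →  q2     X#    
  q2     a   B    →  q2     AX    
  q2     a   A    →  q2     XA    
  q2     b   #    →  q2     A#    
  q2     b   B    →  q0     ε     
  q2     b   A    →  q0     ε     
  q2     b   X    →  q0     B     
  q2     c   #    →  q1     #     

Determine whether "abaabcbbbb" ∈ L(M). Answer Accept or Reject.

Accept

(q0, abaabcbbbb, #)
  read a, top #: go to q2, push A# → (q2, baabcbbbb, A#)
  read b, top A: go to q0, push ε → (q0, aabcbbbb, #)
  read a, top #: go to q2, push A# → (q2, abcbbbb, A#)
  read a, top A: go to q2, push XA → (q2, bcbbbb, XA#)
  read b, top X: go to q0, push B → (q0, cbbbb, BA#)
  read c, top B: go to q1, push X → (q1, bbbb, XA#)
  read b, top X: go to q0, push BX → (q0, bbb, BXA#)
  read b, top B: go to q0, push BB → (q0, bb, BBXA#)
  read b, top B: go to q0, push BB → (q0, b, BBBXA#)
  read b, top B: go to q0, push BB → (q0, ε, BBBBXA#)
All input consumed; state q0 ∈ F.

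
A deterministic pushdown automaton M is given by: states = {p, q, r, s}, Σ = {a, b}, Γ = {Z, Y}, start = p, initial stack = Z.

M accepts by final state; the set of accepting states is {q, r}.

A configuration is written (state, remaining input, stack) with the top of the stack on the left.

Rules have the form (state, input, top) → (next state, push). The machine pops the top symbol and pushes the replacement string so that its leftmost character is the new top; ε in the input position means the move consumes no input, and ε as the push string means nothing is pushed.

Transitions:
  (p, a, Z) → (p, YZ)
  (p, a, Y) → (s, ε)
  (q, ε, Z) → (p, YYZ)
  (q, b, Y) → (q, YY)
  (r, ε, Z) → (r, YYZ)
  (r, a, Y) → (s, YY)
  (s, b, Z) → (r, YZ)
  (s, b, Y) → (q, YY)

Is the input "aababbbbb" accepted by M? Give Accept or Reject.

(p, aababbbbb, Z) ⊢ (p, ababbbbb, YZ) ⊢ (s, babbbbb, Z) ⊢ (r, abbbbb, YZ) ⊢ (s, bbbbb, YYZ) ⊢ (q, bbbb, YYYZ) ⊢ (q, bbb, YYYYZ) ⊢ (q, bb, YYYYYZ) ⊢ (q, b, YYYYYYZ) ⊢ (q, ε, YYYYYYYZ)
All input consumed; state q ∈ F.

Accept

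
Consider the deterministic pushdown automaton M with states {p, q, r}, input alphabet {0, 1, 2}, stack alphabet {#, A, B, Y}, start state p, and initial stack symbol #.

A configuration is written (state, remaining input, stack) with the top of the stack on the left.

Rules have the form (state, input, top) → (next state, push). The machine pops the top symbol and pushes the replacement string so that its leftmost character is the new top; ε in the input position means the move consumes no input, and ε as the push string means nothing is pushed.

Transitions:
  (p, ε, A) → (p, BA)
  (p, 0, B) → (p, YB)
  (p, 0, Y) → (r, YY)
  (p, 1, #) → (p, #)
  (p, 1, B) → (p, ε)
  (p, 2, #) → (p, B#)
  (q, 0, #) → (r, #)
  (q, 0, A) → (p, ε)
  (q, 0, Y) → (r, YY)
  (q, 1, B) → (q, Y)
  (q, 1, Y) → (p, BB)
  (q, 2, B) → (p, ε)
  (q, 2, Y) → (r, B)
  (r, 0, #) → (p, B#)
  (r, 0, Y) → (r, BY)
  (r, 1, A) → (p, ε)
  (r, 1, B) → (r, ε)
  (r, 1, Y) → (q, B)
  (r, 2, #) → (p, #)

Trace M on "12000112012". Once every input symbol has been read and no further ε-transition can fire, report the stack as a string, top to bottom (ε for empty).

YB#

(p, 12000112012, #)
  read 1, top #: go to p, push # → (p, 2000112012, #)
  read 2, top #: go to p, push B# → (p, 000112012, B#)
  read 0, top B: go to p, push YB → (p, 00112012, YB#)
  read 0, top Y: go to r, push YY → (r, 0112012, YYB#)
  read 0, top Y: go to r, push BY → (r, 112012, BYYB#)
  read 1, top B: go to r, push ε → (r, 12012, YYB#)
  read 1, top Y: go to q, push B → (q, 2012, BYB#)
  read 2, top B: go to p, push ε → (p, 012, YB#)
  read 0, top Y: go to r, push YY → (r, 12, YYB#)
  read 1, top Y: go to q, push B → (q, 2, BYB#)
  read 2, top B: go to p, push ε → (p, ε, YB#)
All input consumed in state p with stack YB#.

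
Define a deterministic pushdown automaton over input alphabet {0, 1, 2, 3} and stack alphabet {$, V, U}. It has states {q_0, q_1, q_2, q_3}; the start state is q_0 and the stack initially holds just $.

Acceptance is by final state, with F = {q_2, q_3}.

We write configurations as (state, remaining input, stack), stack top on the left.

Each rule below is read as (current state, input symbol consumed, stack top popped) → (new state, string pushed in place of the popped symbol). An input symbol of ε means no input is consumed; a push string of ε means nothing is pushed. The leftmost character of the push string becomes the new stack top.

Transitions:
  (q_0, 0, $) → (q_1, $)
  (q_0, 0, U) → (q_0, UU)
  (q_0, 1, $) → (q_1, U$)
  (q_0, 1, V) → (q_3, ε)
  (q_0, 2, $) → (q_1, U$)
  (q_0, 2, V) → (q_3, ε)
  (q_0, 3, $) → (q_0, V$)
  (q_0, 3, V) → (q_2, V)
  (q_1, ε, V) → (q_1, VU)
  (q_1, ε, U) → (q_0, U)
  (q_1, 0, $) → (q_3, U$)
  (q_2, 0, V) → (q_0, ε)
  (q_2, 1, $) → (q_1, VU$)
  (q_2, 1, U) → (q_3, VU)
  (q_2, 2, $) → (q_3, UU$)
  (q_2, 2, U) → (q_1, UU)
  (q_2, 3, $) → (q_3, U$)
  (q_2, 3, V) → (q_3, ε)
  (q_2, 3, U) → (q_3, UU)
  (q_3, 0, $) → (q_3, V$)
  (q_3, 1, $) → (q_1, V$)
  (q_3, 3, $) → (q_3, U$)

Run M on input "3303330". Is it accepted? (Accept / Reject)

Accept

(q_0, 3303330, $) ⊢ (q_0, 303330, V$) ⊢ (q_2, 03330, V$) ⊢ (q_0, 3330, $) ⊢ (q_0, 330, V$) ⊢ (q_2, 30, V$) ⊢ (q_3, 0, $) ⊢ (q_3, ε, V$)
All input consumed; state q_3 ∈ F.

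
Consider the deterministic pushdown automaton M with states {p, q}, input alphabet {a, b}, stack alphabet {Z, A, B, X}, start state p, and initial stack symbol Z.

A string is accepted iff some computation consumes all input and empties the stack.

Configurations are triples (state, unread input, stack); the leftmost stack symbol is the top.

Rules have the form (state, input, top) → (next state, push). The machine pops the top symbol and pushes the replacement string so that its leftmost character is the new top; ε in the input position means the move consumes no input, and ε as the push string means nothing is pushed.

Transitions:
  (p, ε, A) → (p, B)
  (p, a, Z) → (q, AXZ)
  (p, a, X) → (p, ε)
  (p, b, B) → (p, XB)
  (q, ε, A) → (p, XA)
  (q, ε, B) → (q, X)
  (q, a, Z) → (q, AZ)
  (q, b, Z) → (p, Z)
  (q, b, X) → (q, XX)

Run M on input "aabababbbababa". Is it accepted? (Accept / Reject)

Reject

(p, aabababbbababa, Z)
  read a, top Z: go to q, push AXZ → (q, abababbbababa, AXZ)
  ε-move, top A: go to p, push XA → (p, abababbbababa, XAXZ)
  read a, top X: go to p, push ε → (p, bababbbababa, AXZ)
  ε-move, top A: go to p, push B → (p, bababbbababa, BXZ)
  read b, top B: go to p, push XB → (p, ababbbababa, XBXZ)
  read a, top X: go to p, push ε → (p, babbbababa, BXZ)
  read b, top B: go to p, push XB → (p, abbbababa, XBXZ)
  read a, top X: go to p, push ε → (p, bbbababa, BXZ)
  read b, top B: go to p, push XB → (p, bbababa, XBXZ)
No transition applies at (p, bbababa, XBXZ); input not fully consumed.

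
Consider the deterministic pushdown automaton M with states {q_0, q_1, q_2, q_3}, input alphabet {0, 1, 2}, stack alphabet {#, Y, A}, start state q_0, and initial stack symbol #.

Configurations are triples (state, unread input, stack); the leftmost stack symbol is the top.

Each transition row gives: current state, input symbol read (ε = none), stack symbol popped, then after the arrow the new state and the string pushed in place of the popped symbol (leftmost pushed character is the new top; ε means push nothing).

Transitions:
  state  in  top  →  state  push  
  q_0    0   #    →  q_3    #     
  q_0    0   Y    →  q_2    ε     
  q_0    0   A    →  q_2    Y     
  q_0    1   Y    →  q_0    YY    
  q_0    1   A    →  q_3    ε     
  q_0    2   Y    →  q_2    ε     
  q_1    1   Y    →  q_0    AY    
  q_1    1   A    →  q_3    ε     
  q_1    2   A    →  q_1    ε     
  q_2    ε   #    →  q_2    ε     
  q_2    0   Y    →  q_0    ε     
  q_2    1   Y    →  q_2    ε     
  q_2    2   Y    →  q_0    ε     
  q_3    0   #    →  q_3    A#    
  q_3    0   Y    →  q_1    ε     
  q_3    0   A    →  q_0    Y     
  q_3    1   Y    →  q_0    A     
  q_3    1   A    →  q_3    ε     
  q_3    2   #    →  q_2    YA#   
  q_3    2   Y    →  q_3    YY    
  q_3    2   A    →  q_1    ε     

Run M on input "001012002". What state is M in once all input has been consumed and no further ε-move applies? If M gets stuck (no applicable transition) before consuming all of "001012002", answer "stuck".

(q_0, 001012002, #)
  read 0, top #: go to q_3, push # → (q_3, 01012002, #)
  read 0, top #: go to q_3, push A# → (q_3, 1012002, A#)
  read 1, top A: go to q_3, push ε → (q_3, 012002, #)
  read 0, top #: go to q_3, push A# → (q_3, 12002, A#)
  read 1, top A: go to q_3, push ε → (q_3, 2002, #)
  read 2, top #: go to q_2, push YA# → (q_2, 002, YA#)
  read 0, top Y: go to q_0, push ε → (q_0, 02, A#)
  read 0, top A: go to q_2, push Y → (q_2, 2, Y#)
  read 2, top Y: go to q_0, push ε → (q_0, ε, #)
All input consumed; M is in state q_0.

q_0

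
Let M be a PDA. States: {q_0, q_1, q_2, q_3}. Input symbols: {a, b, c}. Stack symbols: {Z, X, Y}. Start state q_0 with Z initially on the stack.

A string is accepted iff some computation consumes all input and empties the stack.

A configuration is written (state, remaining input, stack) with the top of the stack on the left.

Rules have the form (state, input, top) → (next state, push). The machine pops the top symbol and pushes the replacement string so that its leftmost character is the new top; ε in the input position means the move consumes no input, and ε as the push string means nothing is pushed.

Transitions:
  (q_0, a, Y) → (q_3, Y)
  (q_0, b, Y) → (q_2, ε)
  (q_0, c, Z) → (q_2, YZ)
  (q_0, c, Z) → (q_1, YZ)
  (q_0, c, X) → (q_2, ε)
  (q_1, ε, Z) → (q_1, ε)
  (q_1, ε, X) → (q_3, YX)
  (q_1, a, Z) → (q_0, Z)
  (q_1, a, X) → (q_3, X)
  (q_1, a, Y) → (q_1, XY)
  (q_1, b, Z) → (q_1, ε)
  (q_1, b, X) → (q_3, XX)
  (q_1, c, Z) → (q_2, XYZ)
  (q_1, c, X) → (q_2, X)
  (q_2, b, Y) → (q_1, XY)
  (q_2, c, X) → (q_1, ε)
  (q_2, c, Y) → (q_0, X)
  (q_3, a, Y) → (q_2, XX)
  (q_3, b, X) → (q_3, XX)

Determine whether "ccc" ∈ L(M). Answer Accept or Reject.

No computation consumes all input and empties the stack.

Reject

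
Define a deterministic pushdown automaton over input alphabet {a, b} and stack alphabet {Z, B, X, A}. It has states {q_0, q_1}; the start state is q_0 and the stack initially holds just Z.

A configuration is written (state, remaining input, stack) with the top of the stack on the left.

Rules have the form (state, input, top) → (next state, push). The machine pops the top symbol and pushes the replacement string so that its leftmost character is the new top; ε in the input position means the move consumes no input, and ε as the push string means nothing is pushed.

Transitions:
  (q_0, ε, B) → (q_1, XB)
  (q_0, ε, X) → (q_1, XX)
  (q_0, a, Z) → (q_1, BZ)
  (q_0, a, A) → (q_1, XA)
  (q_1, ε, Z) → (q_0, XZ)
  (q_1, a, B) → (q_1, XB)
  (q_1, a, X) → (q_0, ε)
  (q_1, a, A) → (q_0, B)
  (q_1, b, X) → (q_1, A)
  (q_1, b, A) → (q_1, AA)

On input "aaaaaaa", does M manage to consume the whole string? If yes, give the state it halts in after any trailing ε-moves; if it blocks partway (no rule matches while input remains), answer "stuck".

(q_0, aaaaaaa, Z)
  read a, top Z: go to q_1, push BZ → (q_1, aaaaaa, BZ)
  read a, top B: go to q_1, push XB → (q_1, aaaaa, XBZ)
  read a, top X: go to q_0, push ε → (q_0, aaaa, BZ)
  ε-move, top B: go to q_1, push XB → (q_1, aaaa, XBZ)
  read a, top X: go to q_0, push ε → (q_0, aaa, BZ)
  ε-move, top B: go to q_1, push XB → (q_1, aaa, XBZ)
  read a, top X: go to q_0, push ε → (q_0, aa, BZ)
  ε-move, top B: go to q_1, push XB → (q_1, aa, XBZ)
  read a, top X: go to q_0, push ε → (q_0, a, BZ)
  ε-move, top B: go to q_1, push XB → (q_1, a, XBZ)
  read a, top X: go to q_0, push ε → (q_0, ε, BZ)
  ε-move, top B: go to q_1, push XB → (q_1, ε, XBZ)
All input consumed; M is in state q_1.

q_1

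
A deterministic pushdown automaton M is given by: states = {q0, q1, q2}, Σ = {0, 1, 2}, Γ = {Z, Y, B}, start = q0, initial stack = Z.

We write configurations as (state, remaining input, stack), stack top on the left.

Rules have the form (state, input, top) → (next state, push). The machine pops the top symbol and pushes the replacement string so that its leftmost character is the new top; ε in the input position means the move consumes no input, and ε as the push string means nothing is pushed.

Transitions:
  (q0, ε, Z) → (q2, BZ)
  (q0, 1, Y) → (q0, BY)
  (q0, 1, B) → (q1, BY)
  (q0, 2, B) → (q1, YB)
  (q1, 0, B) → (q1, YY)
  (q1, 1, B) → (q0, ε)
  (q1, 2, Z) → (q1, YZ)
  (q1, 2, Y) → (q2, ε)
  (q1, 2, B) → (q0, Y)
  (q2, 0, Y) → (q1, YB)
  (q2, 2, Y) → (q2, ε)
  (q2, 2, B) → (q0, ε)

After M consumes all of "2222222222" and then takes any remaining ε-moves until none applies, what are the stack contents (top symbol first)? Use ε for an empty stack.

BZ

(q0, 2222222222, Z)
  ε-move, top Z: go to q2, push BZ → (q2, 2222222222, BZ)
  read 2, top B: go to q0, push ε → (q0, 222222222, Z)
  ε-move, top Z: go to q2, push BZ → (q2, 222222222, BZ)
  read 2, top B: go to q0, push ε → (q0, 22222222, Z)
  ε-move, top Z: go to q2, push BZ → (q2, 22222222, BZ)
  read 2, top B: go to q0, push ε → (q0, 2222222, Z)
  ε-move, top Z: go to q2, push BZ → (q2, 2222222, BZ)
  read 2, top B: go to q0, push ε → (q0, 222222, Z)
  ε-move, top Z: go to q2, push BZ → (q2, 222222, BZ)
  read 2, top B: go to q0, push ε → (q0, 22222, Z)
  ε-move, top Z: go to q2, push BZ → (q2, 22222, BZ)
  read 2, top B: go to q0, push ε → (q0, 2222, Z)
  ε-move, top Z: go to q2, push BZ → (q2, 2222, BZ)
  read 2, top B: go to q0, push ε → (q0, 222, Z)
  ε-move, top Z: go to q2, push BZ → (q2, 222, BZ)
  read 2, top B: go to q0, push ε → (q0, 22, Z)
  ε-move, top Z: go to q2, push BZ → (q2, 22, BZ)
  read 2, top B: go to q0, push ε → (q0, 2, Z)
  ε-move, top Z: go to q2, push BZ → (q2, 2, BZ)
  read 2, top B: go to q0, push ε → (q0, ε, Z)
  ε-move, top Z: go to q2, push BZ → (q2, ε, BZ)
All input consumed in state q2 with stack BZ.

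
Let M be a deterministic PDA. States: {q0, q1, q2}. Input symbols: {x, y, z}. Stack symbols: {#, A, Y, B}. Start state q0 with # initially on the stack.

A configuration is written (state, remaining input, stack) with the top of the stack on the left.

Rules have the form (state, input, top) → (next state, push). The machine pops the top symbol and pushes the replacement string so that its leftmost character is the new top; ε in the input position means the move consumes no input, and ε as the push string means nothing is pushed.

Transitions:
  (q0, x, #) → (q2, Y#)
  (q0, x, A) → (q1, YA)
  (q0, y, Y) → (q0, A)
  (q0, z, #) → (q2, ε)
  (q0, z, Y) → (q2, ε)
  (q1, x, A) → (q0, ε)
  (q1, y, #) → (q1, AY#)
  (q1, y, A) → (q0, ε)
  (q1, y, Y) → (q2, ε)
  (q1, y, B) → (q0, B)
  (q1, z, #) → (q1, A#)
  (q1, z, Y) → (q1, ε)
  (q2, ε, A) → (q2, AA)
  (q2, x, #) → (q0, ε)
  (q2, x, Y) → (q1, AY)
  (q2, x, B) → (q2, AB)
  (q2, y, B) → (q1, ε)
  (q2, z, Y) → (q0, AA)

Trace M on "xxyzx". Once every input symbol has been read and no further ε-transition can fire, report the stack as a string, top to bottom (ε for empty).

(q0, xxyzx, #) ⊢ (q2, xyzx, Y#) ⊢ (q1, yzx, AY#) ⊢ (q0, zx, Y#) ⊢ (q2, x, #) ⊢ (q0, ε, ε)
All input consumed in state q0 with stack ε.

ε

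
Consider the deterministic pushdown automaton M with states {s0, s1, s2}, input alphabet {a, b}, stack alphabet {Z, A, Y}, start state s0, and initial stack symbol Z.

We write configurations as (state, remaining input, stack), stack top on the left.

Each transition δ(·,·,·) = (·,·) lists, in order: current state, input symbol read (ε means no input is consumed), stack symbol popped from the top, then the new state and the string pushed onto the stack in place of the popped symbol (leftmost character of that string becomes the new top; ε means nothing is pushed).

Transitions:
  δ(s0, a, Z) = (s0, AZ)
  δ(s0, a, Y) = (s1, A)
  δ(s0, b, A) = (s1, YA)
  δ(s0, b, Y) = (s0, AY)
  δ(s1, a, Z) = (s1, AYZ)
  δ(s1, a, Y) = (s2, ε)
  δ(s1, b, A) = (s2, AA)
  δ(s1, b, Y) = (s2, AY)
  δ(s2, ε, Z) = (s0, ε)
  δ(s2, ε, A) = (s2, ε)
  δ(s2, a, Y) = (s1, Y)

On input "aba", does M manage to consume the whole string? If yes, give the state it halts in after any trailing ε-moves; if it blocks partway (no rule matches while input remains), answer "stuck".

(s0, aba, Z) ⊢ (s0, ba, AZ) ⊢ (s1, a, YAZ) ⊢ (s2, ε, AZ) ⊢ (s2, ε, Z) ⊢ (s0, ε, ε)
All input consumed; M is in state s0.

s0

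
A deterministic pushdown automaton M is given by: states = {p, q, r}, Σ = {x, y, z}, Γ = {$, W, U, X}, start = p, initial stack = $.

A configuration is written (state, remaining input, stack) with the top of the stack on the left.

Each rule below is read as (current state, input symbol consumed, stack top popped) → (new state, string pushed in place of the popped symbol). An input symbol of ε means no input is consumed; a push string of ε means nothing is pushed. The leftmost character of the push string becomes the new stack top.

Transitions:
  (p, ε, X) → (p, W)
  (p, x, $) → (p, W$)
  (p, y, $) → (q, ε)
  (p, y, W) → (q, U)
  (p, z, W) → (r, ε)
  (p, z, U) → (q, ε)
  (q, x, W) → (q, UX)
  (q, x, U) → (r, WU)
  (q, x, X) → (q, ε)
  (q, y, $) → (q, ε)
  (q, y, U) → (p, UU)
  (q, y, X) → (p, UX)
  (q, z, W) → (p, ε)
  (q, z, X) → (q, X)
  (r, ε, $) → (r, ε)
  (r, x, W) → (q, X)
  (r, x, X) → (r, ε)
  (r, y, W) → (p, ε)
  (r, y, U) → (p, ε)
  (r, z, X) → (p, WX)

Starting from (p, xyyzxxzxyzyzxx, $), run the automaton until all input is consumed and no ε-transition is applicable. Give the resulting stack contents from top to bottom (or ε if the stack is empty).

(p, xyyzxxzxyzyzxx, $) ⊢ (p, yyzxxzxyzyzxx, W$) ⊢ (q, yzxxzxyzyzxx, U$) ⊢ (p, zxxzxyzyzxx, UU$) ⊢ (q, xxzxyzyzxx, U$) ⊢ (r, xzxyzyzxx, WU$) ⊢ (q, zxyzyzxx, XU$) ⊢ (q, xyzyzxx, XU$) ⊢ (q, yzyzxx, U$) ⊢ (p, zyzxx, UU$) ⊢ (q, yzxx, U$) ⊢ (p, zxx, UU$) ⊢ (q, xx, U$) ⊢ (r, x, WU$) ⊢ (q, ε, XU$)
All input consumed in state q with stack XU$.

XU$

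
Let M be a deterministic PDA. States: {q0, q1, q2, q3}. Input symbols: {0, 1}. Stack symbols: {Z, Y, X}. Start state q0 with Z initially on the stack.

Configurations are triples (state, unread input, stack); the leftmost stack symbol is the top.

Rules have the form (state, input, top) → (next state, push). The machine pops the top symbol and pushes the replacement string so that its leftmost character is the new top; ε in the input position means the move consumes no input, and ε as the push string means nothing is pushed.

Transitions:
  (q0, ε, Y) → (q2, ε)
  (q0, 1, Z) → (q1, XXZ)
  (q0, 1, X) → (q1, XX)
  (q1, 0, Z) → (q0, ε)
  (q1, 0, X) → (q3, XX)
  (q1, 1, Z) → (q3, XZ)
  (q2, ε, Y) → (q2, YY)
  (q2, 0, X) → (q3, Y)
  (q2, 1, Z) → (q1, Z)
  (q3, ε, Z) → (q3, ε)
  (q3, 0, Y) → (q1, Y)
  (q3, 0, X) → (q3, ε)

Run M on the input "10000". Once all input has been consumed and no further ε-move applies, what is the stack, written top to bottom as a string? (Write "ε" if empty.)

(q0, 10000, Z)
  read 1, top Z: go to q1, push XXZ → (q1, 0000, XXZ)
  read 0, top X: go to q3, push XX → (q3, 000, XXXZ)
  read 0, top X: go to q3, push ε → (q3, 00, XXZ)
  read 0, top X: go to q3, push ε → (q3, 0, XZ)
  read 0, top X: go to q3, push ε → (q3, ε, Z)
  ε-move, top Z: go to q3, push ε → (q3, ε, ε)
All input consumed in state q3 with stack ε.

ε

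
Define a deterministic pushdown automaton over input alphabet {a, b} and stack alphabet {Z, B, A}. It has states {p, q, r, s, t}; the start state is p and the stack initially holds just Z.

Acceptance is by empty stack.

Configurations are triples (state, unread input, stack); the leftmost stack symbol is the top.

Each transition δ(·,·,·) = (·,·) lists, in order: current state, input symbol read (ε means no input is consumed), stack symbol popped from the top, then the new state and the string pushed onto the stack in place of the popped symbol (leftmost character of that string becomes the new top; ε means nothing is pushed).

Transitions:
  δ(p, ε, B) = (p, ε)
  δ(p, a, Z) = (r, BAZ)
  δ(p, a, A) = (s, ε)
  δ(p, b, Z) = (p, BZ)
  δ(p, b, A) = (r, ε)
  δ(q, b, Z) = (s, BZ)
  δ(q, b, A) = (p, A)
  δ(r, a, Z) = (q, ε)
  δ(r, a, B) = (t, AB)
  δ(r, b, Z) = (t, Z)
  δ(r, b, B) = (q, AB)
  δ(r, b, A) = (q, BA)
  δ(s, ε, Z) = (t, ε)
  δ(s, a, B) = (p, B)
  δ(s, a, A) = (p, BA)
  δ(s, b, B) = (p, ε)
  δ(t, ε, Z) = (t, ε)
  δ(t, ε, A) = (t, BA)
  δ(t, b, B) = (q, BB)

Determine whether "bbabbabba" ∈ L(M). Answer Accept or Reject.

(p, bbabbabba, Z)
  read b, top Z: go to p, push BZ → (p, babbabba, BZ)
  ε-move, top B: go to p, push ε → (p, babbabba, Z)
  read b, top Z: go to p, push BZ → (p, abbabba, BZ)
  ε-move, top B: go to p, push ε → (p, abbabba, Z)
  read a, top Z: go to r, push BAZ → (r, bbabba, BAZ)
  read b, top B: go to q, push AB → (q, babba, ABAZ)
  read b, top A: go to p, push A → (p, abba, ABAZ)
  read a, top A: go to s, push ε → (s, bba, BAZ)
  read b, top B: go to p, push ε → (p, ba, AZ)
  read b, top A: go to r, push ε → (r, a, Z)
  read a, top Z: go to q, push ε → (q, ε, ε)
All input consumed and the stack is empty.

Accept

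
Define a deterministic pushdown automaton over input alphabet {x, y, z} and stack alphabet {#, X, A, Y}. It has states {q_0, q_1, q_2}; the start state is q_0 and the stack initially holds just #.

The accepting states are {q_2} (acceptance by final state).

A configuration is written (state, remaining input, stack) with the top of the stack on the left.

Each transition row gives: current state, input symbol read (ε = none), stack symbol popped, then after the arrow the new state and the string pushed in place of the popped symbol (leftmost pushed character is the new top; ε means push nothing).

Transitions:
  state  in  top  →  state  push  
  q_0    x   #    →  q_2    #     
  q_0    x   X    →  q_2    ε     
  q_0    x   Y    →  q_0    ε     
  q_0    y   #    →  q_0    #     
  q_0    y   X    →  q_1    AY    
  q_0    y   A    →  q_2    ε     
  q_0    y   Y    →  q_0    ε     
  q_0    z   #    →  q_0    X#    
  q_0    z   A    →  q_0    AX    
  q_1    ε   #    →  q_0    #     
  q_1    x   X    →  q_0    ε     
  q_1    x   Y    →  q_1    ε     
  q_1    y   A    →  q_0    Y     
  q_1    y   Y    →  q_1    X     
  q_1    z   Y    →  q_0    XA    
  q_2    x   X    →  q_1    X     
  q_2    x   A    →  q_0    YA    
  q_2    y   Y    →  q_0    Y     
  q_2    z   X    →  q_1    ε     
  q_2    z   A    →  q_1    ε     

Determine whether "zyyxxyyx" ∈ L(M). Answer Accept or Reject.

Accept

(q_0, zyyxxyyx, #)
  read z, top #: go to q_0, push X# → (q_0, yyxxyyx, X#)
  read y, top X: go to q_1, push AY → (q_1, yxxyyx, AY#)
  read y, top A: go to q_0, push Y → (q_0, xxyyx, YY#)
  read x, top Y: go to q_0, push ε → (q_0, xyyx, Y#)
  read x, top Y: go to q_0, push ε → (q_0, yyx, #)
  read y, top #: go to q_0, push # → (q_0, yx, #)
  read y, top #: go to q_0, push # → (q_0, x, #)
  read x, top #: go to q_2, push # → (q_2, ε, #)
All input consumed; state q_2 ∈ F.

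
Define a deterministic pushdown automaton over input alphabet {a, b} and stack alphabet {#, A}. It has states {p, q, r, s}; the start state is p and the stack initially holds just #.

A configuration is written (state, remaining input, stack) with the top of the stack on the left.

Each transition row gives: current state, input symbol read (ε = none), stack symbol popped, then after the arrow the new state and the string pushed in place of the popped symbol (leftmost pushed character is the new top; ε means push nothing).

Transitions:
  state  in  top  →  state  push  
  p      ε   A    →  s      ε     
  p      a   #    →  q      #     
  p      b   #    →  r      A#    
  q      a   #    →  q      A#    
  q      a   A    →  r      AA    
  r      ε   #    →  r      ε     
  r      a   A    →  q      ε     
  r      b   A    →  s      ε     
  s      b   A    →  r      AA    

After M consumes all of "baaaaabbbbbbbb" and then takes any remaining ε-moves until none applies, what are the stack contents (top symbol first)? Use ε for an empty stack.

(p, baaaaabbbbbbbb, #) ⊢ (r, aaaaabbbbbbbb, A#) ⊢ (q, aaaabbbbbbbb, #) ⊢ (q, aaabbbbbbbb, A#) ⊢ (r, aabbbbbbbb, AA#) ⊢ (q, abbbbbbbb, A#) ⊢ (r, bbbbbbbb, AA#) ⊢ (s, bbbbbbb, A#) ⊢ (r, bbbbbb, AA#) ⊢ (s, bbbbb, A#) ⊢ (r, bbbb, AA#) ⊢ (s, bbb, A#) ⊢ (r, bb, AA#) ⊢ (s, b, A#) ⊢ (r, ε, AA#)
All input consumed in state r with stack AA#.

AA#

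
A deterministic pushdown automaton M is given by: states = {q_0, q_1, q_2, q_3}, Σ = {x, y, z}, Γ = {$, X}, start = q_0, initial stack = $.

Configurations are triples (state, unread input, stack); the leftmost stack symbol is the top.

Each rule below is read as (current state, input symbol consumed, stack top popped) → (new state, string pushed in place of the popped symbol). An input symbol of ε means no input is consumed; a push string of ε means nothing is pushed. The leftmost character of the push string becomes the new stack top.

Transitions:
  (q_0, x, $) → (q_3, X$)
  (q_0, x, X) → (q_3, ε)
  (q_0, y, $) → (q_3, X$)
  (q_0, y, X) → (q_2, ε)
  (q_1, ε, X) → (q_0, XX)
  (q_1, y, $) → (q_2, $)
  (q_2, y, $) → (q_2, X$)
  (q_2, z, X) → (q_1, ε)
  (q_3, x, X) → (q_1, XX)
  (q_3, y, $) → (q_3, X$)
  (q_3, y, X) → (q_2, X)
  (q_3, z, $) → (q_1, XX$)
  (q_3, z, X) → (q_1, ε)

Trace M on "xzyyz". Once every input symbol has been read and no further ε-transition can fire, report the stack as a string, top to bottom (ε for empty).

(q_0, xzyyz, $)
  read x, top $: go to q_3, push X$ → (q_3, zyyz, X$)
  read z, top X: go to q_1, push ε → (q_1, yyz, $)
  read y, top $: go to q_2, push $ → (q_2, yz, $)
  read y, top $: go to q_2, push X$ → (q_2, z, X$)
  read z, top X: go to q_1, push ε → (q_1, ε, $)
All input consumed in state q_1 with stack $.

$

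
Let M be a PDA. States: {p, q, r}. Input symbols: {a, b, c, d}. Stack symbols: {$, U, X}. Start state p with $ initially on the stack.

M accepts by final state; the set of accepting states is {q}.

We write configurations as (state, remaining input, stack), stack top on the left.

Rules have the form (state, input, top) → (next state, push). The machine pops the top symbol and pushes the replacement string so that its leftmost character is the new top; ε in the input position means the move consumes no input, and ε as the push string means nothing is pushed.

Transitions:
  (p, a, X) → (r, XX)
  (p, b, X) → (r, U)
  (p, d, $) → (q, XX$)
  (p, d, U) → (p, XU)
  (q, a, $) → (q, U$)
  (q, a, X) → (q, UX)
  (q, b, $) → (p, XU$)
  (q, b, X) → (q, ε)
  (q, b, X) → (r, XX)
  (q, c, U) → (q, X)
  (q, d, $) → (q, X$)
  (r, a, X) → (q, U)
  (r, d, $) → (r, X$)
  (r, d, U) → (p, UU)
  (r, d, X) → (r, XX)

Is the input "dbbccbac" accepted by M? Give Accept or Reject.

Reject

No computation consumes all input and reaches a final state.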